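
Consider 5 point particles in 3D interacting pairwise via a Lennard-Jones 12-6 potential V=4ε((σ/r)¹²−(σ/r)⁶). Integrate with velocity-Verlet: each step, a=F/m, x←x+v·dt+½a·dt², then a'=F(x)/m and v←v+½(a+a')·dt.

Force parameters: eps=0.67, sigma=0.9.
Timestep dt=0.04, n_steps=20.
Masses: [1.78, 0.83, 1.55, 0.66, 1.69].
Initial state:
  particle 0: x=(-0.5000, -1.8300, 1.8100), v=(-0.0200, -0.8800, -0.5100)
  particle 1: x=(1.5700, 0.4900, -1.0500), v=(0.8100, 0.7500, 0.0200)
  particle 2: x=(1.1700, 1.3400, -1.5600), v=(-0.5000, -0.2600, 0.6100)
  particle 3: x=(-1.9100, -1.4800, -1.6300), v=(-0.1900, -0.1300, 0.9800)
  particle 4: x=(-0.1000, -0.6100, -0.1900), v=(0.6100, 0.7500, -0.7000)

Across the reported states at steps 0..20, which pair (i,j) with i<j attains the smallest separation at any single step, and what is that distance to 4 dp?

step 0: x0=(-0.5000, -1.8300, 1.8100) x1=(1.5700, 0.4900, -1.0500) x2=(1.1700, 1.3400, -1.5600) x3=(-1.9100, -1.4800, -1.6300) x4=(-0.1000, -0.6100, -0.1900)
step 1: x0=(-0.5008, -1.8652, 1.7896) x1=(1.6018, 0.5212, -1.0499) x2=(1.1503, 1.3290, -1.5352) x3=(-1.9176, -1.4852, -1.5908) x4=(-0.0756, -0.5800, -0.2180)
step 2: x0=(-0.5016, -1.9004, 1.7692) x1=(1.6326, 0.5540, -1.0508) x2=(1.1311, 1.3170, -1.5099) x3=(-1.9251, -1.4904, -1.5516) x4=(-0.0512, -0.5500, -0.2460)
step 3: x0=(-0.5024, -1.9356, 1.7487) x1=(1.6629, 0.5875, -1.0521) x2=(1.1121, 1.3046, -1.4843) x3=(-1.9327, -1.4955, -1.5123) x4=(-0.0267, -0.5200, -0.2741)
step 4: x0=(-0.5032, -1.9707, 1.7283) x1=(1.6935, 0.6204, -1.0530) x2=(1.0930, 1.2926, -1.4589) x3=(-1.9402, -1.5007, -1.4730) x4=(-0.0023, -0.4899, -0.3021)
step 5: x0=(-0.5040, -2.0059, 1.7078) x1=(1.7257, 0.6516, -1.0529) x2=(1.0729, 1.2814, -1.4340) x3=(-1.9476, -1.5058, -1.4337) x4=(0.0222, -0.4598, -0.3302)
step 6: x0=(-0.5048, -2.0411, 1.6874) x1=(1.7598, 0.6807, -1.0515) x2=(1.0518, 1.2713, -1.4098) x3=(-1.9551, -1.5109, -1.3944) x4=(0.0468, -0.4298, -0.3583)
step 7: x0=(-0.5055, -2.0762, 1.6669) x1=(1.7956, 0.7084, -1.0493) x2=(1.0297, 1.2620, -1.3861) x3=(-1.9625, -1.5160, -1.3551) x4=(0.0713, -0.3996, -0.3864)
step 8: x0=(-0.5063, -2.1114, 1.6464) x1=(1.8319, 0.7356, -1.0468) x2=(1.0073, 1.2528, -1.3624) x3=(-1.9698, -1.5211, -1.3157) x4=(0.0959, -0.3695, -0.4145)
step 9: x0=(-0.5071, -2.1465, 1.6259) x1=(1.8672, 0.7633, -1.0445) x2=(0.9854, 1.2433, -1.3385) x3=(-1.9772, -1.5262, -1.2764) x4=(0.1205, -0.3393, -0.4427)
step 10: x0=(-0.5079, -2.1816, 1.6054) x1=(1.9006, 0.7920, -1.0429) x2=(0.9644, 1.2331, -1.3143) x3=(-1.9845, -1.5313, -1.2370) x4=(0.1452, -0.3090, -0.4709)
step 11: x0=(-0.5087, -2.2168, 1.5850) x1=(1.9313, 0.8219, -1.0421) x2=(0.9448, 1.2223, -1.2896) x3=(-1.9918, -1.5363, -1.1976) x4=(0.1699, -0.2787, -0.4992)
step 12: x0=(-0.5095, -2.2519, 1.5645) x1=(1.9590, 0.8530, -1.0419) x2=(0.9268, 1.2107, -1.2645) x3=(-1.9991, -1.5413, -1.1582) x4=(0.1947, -0.2483, -0.5275)
step 13: x0=(-0.5103, -2.2870, 1.5440) x1=(1.9834, 0.8852, -1.0425) x2=(0.9104, 1.1984, -1.2390) x3=(-2.0063, -1.5464, -1.1188) x4=(0.2195, -0.2177, -0.5558)
step 14: x0=(-0.5110, -2.3222, 1.5234) x1=(2.0045, 0.9182, -1.0436) x2=(0.8957, 1.1854, -1.2130) x3=(-2.0135, -1.5514, -1.0794) x4=(0.2445, -0.1870, -0.5843)
step 15: x0=(-0.5118, -2.3573, 1.5029) x1=(2.0223, 0.9520, -1.0452) x2=(0.8826, 1.1719, -1.1867) x3=(-2.0207, -1.5564, -1.0399) x4=(0.2696, -0.1561, -0.6128)
step 16: x0=(-0.5126, -2.3924, 1.4824) x1=(2.0369, 0.9863, -1.0471) x2=(0.8710, 1.1576, -1.1601) x3=(-2.0279, -1.5614, -1.0005) x4=(0.2948, -0.1249, -0.6415)
step 17: x0=(-0.5134, -2.4275, 1.4619) x1=(2.0484, 1.0210, -1.0494) x2=(0.8609, 1.1428, -1.1331) x3=(-2.0350, -1.5664, -0.9610) x4=(0.3202, -0.0933, -0.6703)
step 18: x0=(-0.5142, -2.4627, 1.4414) x1=(2.0569, 1.0560, -1.0518) x2=(0.8521, 1.1272, -1.1059) x3=(-2.0422, -1.5713, -0.9216) x4=(0.3459, -0.0612, -0.6993)
step 19: x0=(-0.5150, -2.4978, 1.4208) x1=(2.0624, 1.0912, -1.0543) x2=(0.8445, 1.1108, -1.0783) x3=(-2.0493, -1.5763, -0.8821) x4=(0.3719, -0.0284, -0.7286)
step 20: x0=(-0.5158, -2.5329, 1.4003) x1=(2.0650, 1.1262, -1.0569) x2=(0.8380, 1.0933, -1.0503) x3=(-2.0564, -1.5813, -0.8426) x4=(0.3983, 0.0054, -0.7582)

pair (1,2), distance 0.9838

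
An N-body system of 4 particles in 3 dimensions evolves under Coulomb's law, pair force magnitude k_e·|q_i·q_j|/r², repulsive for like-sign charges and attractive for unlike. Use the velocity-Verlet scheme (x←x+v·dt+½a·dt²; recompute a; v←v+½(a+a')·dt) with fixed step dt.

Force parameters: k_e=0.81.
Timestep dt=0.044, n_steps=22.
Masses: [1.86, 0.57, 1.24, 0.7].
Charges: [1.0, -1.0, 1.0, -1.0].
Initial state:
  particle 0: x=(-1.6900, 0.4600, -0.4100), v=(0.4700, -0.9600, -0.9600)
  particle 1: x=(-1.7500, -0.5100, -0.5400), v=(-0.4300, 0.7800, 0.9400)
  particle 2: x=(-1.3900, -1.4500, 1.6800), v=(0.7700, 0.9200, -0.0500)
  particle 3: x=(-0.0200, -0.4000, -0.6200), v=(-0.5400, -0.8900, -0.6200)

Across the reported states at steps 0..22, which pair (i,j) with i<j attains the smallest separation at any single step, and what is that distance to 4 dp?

pair (0,1), distance 0.6360

step 0: x0=(-1.6900, 0.4600, -0.4100) x1=(-1.7500, -0.5100, -0.5400) x2=(-1.3900, -1.4500, 1.6800) x3=(-0.0200, -0.4000, -0.6200)
step 1: x0=(-1.6692, 0.4173, -0.4523) x1=(-1.7693, -0.4744, -0.4982) x2=(-1.3561, -1.4095, 1.6777) x3=(-0.0437, -0.4390, -0.6472)
step 2: x0=(-1.6484, 0.3735, -0.4949) x1=(-1.7890, -0.4356, -0.4558) x2=(-1.3221, -1.3690, 1.6752) x3=(-0.0674, -0.4779, -0.6741)
step 3: x0=(-1.6276, 0.3285, -0.5374) x1=(-1.8088, -0.3930, -0.4129) x2=(-1.2881, -1.3284, 1.6725) x3=(-0.0911, -0.5165, -0.7008)
step 4: x0=(-1.6069, 0.2819, -0.5798) x1=(-1.8282, -0.3458, -0.3703) x2=(-1.2541, -1.2878, 1.6695) x3=(-0.1148, -0.5549, -0.7273)
step 5: x0=(-1.5865, 0.2338, -0.6219) x1=(-1.8466, -0.2937, -0.3288) x2=(-1.2200, -1.2471, 1.6664) x3=(-0.1386, -0.5930, -0.7536)
step 6: x0=(-1.5666, 0.1839, -0.6631) x1=(-1.8631, -0.2366, -0.2894) x2=(-1.1859, -1.2064, 1.6630) x3=(-0.1626, -0.6310, -0.7798)
step 7: x0=(-1.5474, 0.1326, -0.7033) x1=(-1.8771, -0.1750, -0.2533) x2=(-1.1518, -1.1657, 1.6594) x3=(-0.1867, -0.6688, -0.8058)
step 8: x0=(-1.5291, 0.0802, -0.7421) x1=(-1.8882, -0.1101, -0.2214) x2=(-1.1176, -1.1248, 1.6556) x3=(-0.2111, -0.7063, -0.8317)
step 9: x0=(-1.5115, 0.0271, -0.7795) x1=(-1.8963, -0.0434, -0.1937) x2=(-1.0835, -1.0839, 1.6516) x3=(-0.2359, -0.7437, -0.8575)
step 10: x0=(-1.4945, -0.0264, -0.8156) x1=(-1.9019, 0.0238, -0.1699) x2=(-1.0494, -1.0430, 1.6474) x3=(-0.2611, -0.7807, -0.8831)
step 11: x0=(-1.4780, -0.0799, -0.8507) x1=(-1.9053, 0.0908, -0.1495) x2=(-1.0153, -1.0020, 1.6429) x3=(-0.2868, -0.8175, -0.9085)
step 12: x0=(-1.4617, -0.1333, -0.8848) x1=(-1.9071, 0.1571, -0.1316) x2=(-0.9812, -0.9609, 1.6383) x3=(-0.3132, -0.8539, -0.9339)
step 13: x0=(-1.4456, -0.1867, -0.9183) x1=(-1.9077, 0.2224, -0.1157) x2=(-0.9471, -0.9197, 1.6334) x3=(-0.3402, -0.8900, -0.9591)
step 14: x0=(-1.4294, -0.2399, -0.9512) x1=(-1.9073, 0.2867, -0.1013) x2=(-0.9130, -0.8785, 1.6284) x3=(-0.3680, -0.9256, -0.9841)
step 15: x0=(-1.4131, -0.2931, -0.9837) x1=(-1.9061, 0.3500, -0.0879) x2=(-0.8790, -0.8372, 1.6232) x3=(-0.3967, -0.9608, -1.0090)
step 16: x0=(-1.3966, -0.3463, -1.0160) x1=(-1.9043, 0.4124, -0.0754) x2=(-0.8450, -0.7958, 1.6178) x3=(-0.4265, -0.9954, -1.0337)
step 17: x0=(-1.3798, -0.3995, -1.0480) x1=(-1.9020, 0.4739, -0.0634) x2=(-0.8111, -0.7544, 1.6122) x3=(-0.4573, -1.0293, -1.0583)
step 18: x0=(-1.3626, -0.4528, -1.0798) x1=(-1.8993, 0.5346, -0.0518) x2=(-0.7772, -0.7128, 1.6065) x3=(-0.4894, -1.0625, -1.0828)
step 19: x0=(-1.3450, -0.5063, -1.1115) x1=(-1.8962, 0.5947, -0.0404) x2=(-0.7434, -0.6712, 1.6006) x3=(-0.5229, -1.0947, -1.1072)
step 20: x0=(-1.3268, -0.5600, -1.1430) x1=(-1.8928, 0.6541, -0.0292) x2=(-0.7096, -0.6295, 1.5945) x3=(-0.5580, -1.1259, -1.1314)
step 21: x0=(-1.3080, -0.6141, -1.1745) x1=(-1.8891, 0.7130, -0.0180) x2=(-0.6759, -0.5877, 1.5882) x3=(-0.5949, -1.1558, -1.1555)
step 22: x0=(-1.2884, -0.6687, -1.2059) x1=(-1.8851, 0.7713, -0.0068) x2=(-0.6423, -0.5458, 1.5819) x3=(-0.6339, -1.1843, -1.1796)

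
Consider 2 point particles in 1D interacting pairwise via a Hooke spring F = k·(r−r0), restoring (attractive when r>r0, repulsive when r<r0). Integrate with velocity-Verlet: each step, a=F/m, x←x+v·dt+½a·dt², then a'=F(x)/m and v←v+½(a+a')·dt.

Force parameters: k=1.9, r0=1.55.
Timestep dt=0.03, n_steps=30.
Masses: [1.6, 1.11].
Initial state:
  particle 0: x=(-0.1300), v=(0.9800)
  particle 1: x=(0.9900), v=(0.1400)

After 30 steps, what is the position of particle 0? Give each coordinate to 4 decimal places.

step 0: x0=(-0.1300) x1=(0.9900)
step 1: x0=(-0.1008) x1=(0.9945)
step 2: x0=(-0.0721) x1=(0.9998)
step 3: x0=(-0.0440) x1=(1.0057)
step 4: x0=(-0.0163) x1=(1.0125)
step 5: x0=(0.0107) x1=(1.0200)
step 6: x0=(0.0373) x1=(1.0284)
step 7: x0=(0.0632) x1=(1.0376)
step 8: x0=(0.0884) x1=(1.0477)
step 9: x0=(0.1131) x1=(1.0588)
step 10: x0=(0.1371) x1=(1.0707)
step 11: x0=(0.1605) x1=(1.0837)
step 12: x0=(0.1832) x1=(1.0975)
step 13: x0=(0.2052) x1=(1.1124)
step 14: x0=(0.2265) x1=(1.1282)
step 15: x0=(0.2471) x1=(1.1451)
step 16: x0=(0.2670) x1=(1.1629)
step 17: x0=(0.2863) x1=(1.1818)
step 18: x0=(0.3048) x1=(1.2017)
step 19: x0=(0.3226) x1=(1.2225)
step 20: x0=(0.3398) x1=(1.2444)
step 21: x0=(0.3562) x1=(1.2673)
step 22: x0=(0.3720) x1=(1.2911)
step 23: x0=(0.3871) x1=(1.3160)
step 24: x0=(0.4015) x1=(1.3417)
step 25: x0=(0.4153) x1=(1.3685)
step 26: x0=(0.4284) x1=(1.3961)
step 27: x0=(0.4409) x1=(1.4246)
step 28: x0=(0.4528) x1=(1.4541)
step 29: x0=(0.4642) x1=(1.4843)
step 30: x0=(0.4749) x1=(1.5154)

(0.4749)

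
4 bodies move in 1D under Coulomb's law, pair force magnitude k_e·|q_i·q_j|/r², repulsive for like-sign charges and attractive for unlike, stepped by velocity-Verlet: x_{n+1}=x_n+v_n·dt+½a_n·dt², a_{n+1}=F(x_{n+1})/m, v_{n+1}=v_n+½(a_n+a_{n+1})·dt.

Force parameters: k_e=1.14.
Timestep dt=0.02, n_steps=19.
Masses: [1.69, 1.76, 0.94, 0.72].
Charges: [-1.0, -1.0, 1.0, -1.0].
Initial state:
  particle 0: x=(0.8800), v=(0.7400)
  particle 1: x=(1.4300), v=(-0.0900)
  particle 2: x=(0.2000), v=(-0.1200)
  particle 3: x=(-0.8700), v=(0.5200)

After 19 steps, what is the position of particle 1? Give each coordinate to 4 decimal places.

step 0: x0=(0.8800) x1=(1.4300) x2=(0.2000) x3=(-0.8700)
step 1: x0=(0.8941) x1=(1.4286) x2=(0.1981) x3=(-0.8595)
step 2: x0=(0.9068) x1=(1.4279) x2=(0.1970) x3=(-0.8487)
step 3: x0=(0.9180) x1=(1.4281) x2=(0.1968) x3=(-0.8377)
step 4: x0=(0.9278) x1=(1.4292) x2=(0.1974) x3=(-0.8265)
step 5: x0=(0.9361) x1=(1.4311) x2=(0.1988) x3=(-0.8149)
step 6: x0=(0.9429) x1=(1.4340) x2=(0.2009) x3=(-0.8031)
step 7: x0=(0.9482) x1=(1.4379) x2=(0.2037) x3=(-0.7910)
step 8: x0=(0.9519) x1=(1.4427) x2=(0.2073) x3=(-0.7786)
step 9: x0=(0.9541) x1=(1.4485) x2=(0.2115) x3=(-0.7658)
step 10: x0=(0.9548) x1=(1.4553) x2=(0.2164) x3=(-0.7528)
step 11: x0=(0.9541) x1=(1.4629) x2=(0.2220) x3=(-0.7394)
step 12: x0=(0.9519) x1=(1.4714) x2=(0.2283) x3=(-0.7257)
step 13: x0=(0.9482) x1=(1.4808) x2=(0.2353) x3=(-0.7116)
step 14: x0=(0.9432) x1=(1.4910) x2=(0.2430) x3=(-0.6972)
step 15: x0=(0.9369) x1=(1.5019) x2=(0.2515) x3=(-0.6825)
step 16: x0=(0.9292) x1=(1.5136) x2=(0.2608) x3=(-0.6674)
step 17: x0=(0.9202) x1=(1.5258) x2=(0.2709) x3=(-0.6519)
step 18: x0=(0.9100) x1=(1.5387) x2=(0.2819) x3=(-0.6361)
step 19: x0=(0.8985) x1=(1.5521) x2=(0.2938) x3=(-0.6199)

(1.5521)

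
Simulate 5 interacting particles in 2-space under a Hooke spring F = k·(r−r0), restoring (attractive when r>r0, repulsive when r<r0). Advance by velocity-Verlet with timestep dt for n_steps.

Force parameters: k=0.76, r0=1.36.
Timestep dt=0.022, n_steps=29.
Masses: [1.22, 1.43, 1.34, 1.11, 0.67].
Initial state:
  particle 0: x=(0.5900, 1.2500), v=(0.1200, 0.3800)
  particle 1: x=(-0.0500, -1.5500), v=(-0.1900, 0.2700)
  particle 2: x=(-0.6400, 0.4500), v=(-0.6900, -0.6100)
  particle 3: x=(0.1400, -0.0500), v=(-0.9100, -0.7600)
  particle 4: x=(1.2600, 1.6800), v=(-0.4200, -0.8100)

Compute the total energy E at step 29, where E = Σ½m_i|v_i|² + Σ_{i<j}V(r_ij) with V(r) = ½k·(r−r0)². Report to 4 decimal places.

5.2893

step 0: x0=(0.5900, 1.2500) x1=(-0.0500, -1.5500) x2=(-0.6400, 0.4500) x3=(0.1400, -0.0500) x4=(1.2600, 1.6800)
step 1: x0=(0.5925, 1.2581) x1=(-0.0541, -1.5435) x2=(-0.6551, 0.4366) x3=(0.1201, -0.0667) x4=(1.2504, 1.6614)
step 2: x0=(0.5947, 1.2656) x1=(-0.0579, -1.5359) x2=(-0.6700, 0.4232) x3=(0.1005, -0.0833) x4=(1.2399, 1.6414)
step 3: x0=(0.5966, 1.2725) x1=(-0.0614, -1.5273) x2=(-0.6847, 0.4099) x3=(0.0811, -0.0998) x4=(1.2287, 1.6198)
step 4: x0=(0.5982, 1.2788) x1=(-0.0648, -1.5176) x2=(-0.6991, 0.3966) x3=(0.0619, -0.1161) x4=(1.2168, 1.5968)
step 5: x0=(0.5994, 1.2845) x1=(-0.0679, -1.5069) x2=(-0.7134, 0.3834) x3=(0.0431, -0.1324) x4=(1.2041, 1.5724)
step 6: x0=(0.6003, 1.2896) x1=(-0.0708, -1.4951) x2=(-0.7275, 0.3702) x3=(0.0245, -0.1484) x4=(1.1907, 1.5465)
step 7: x0=(0.6007, 1.2941) x1=(-0.0734, -1.4824) x2=(-0.7413, 0.3572) x3=(0.0061, -0.1643) x4=(1.1766, 1.5193)
step 8: x0=(0.6008, 1.2980) x1=(-0.0758, -1.4687) x2=(-0.7549, 0.3442) x3=(-0.0119, -0.1801) x4=(1.1619, 1.4907)
step 9: x0=(0.6004, 1.3012) x1=(-0.0780, -1.4541) x2=(-0.7683, 0.3313) x3=(-0.0296, -0.1956) x4=(1.1465, 1.4607)
step 10: x0=(0.5996, 1.3038) x1=(-0.0800, -1.4386) x2=(-0.7814, 0.3185) x3=(-0.0471, -0.2109) x4=(1.1306, 1.4294)
step 11: x0=(0.5983, 1.3057) x1=(-0.0818, -1.4222) x2=(-0.7943, 0.3058) x3=(-0.0643, -0.2260) x4=(1.1141, 1.3968)
step 12: x0=(0.5965, 1.3071) x1=(-0.0833, -1.4050) x2=(-0.8070, 0.2932) x3=(-0.0812, -0.2409) x4=(1.0971, 1.3629)
step 13: x0=(0.5943, 1.3078) x1=(-0.0847, -1.3870) x2=(-0.8195, 0.2808) x3=(-0.0978, -0.2555) x4=(1.0796, 1.3277)
step 14: x0=(0.5915, 1.3080) x1=(-0.0858, -1.3681) x2=(-0.8317, 0.2685) x3=(-0.1141, -0.2699) x4=(1.0617, 1.2913)
step 15: x0=(0.5883, 1.3075) x1=(-0.0868, -1.3486) x2=(-0.8437, 0.2563) x3=(-0.1301, -0.2840) x4=(1.0433, 1.2535)
step 16: x0=(0.5845, 1.3066) x1=(-0.0875, -1.3283) x2=(-0.8555, 0.2442) x3=(-0.1458, -0.2978) x4=(1.0245, 1.2146)
step 17: x0=(0.5802, 1.3051) x1=(-0.0881, -1.3073) x2=(-0.8670, 0.2323) x3=(-0.1613, -0.3114) x4=(1.0054, 1.1744)
step 18: x0=(0.5753, 1.3031) x1=(-0.0884, -1.2857) x2=(-0.8783, 0.2206) x3=(-0.1765, -0.3246) x4=(0.9859, 1.1329)
step 19: x0=(0.5700, 1.3006) x1=(-0.0886, -1.2635) x2=(-0.8894, 0.2090) x3=(-0.1914, -0.3376) x4=(0.9660, 1.0902)
step 20: x0=(0.5641, 1.2976) x1=(-0.0886, -1.2407) x2=(-0.9003, 0.1976) x3=(-0.2060, -0.3503) x4=(0.9458, 1.0463)
step 21: x0=(0.5577, 1.2943) x1=(-0.0884, -1.2174) x2=(-0.9110, 0.1863) x3=(-0.2203, -0.3626) x4=(0.9253, 1.0013)
step 22: x0=(0.5509, 1.2905) x1=(-0.0881, -1.1936) x2=(-0.9215, 0.1752) x3=(-0.2344, -0.3747) x4=(0.9044, 0.9550)
step 23: x0=(0.5436, 1.2863) x1=(-0.0875, -1.1694) x2=(-0.9318, 0.1643) x3=(-0.2483, -0.3864) x4=(0.8832, 0.9076)
step 24: x0=(0.5359, 1.2818) x1=(-0.0868, -1.1447) x2=(-0.9419, 0.1536) x3=(-0.2619, -0.3979) x4=(0.8616, 0.8592)
step 25: x0=(0.5277, 1.2769) x1=(-0.0859, -1.1196) x2=(-0.9518, 0.1430) x3=(-0.2753, -0.4090) x4=(0.8398, 0.8097)
step 26: x0=(0.5191, 1.2716) x1=(-0.0848, -1.0943) x2=(-0.9616, 0.1326) x3=(-0.2885, -0.4197) x4=(0.8175, 0.7592)
step 27: x0=(0.5102, 1.2660) x1=(-0.0836, -1.0686) x2=(-0.9711, 0.1225) x3=(-0.3015, -0.4302) x4=(0.7950, 0.7078)
step 28: x0=(0.5009, 1.2601) x1=(-0.0822, -1.0426) x2=(-0.9805, 0.1124) x3=(-0.3143, -0.4403) x4=(0.7721, 0.6556)
step 29: x0=(0.4912, 1.2538) x1=(-0.0806, -1.0164) x2=(-0.9898, 0.1026) x3=(-0.3270, -0.4501) x4=(0.7490, 0.6026)
step 0 velocities: v0=(0.1200, 0.3800) v1=(-0.1900, 0.2700) v2=(-0.6900, -0.6100) v3=(-0.9100, -0.7600) v4=(-0.4200, -0.8100)
step 0: KE=1.8021, PE=3.4879, E=5.2901
step 29 velocities: v0=(-0.4472, -0.2940) v1=(0.0765, 1.1945) v2=(-0.4181, -0.4418) v3=(-0.5724, -0.4392) v4=(-1.0590, -2.4237)
step 29: KE=4.0795, PE=1.2097, E=5.2893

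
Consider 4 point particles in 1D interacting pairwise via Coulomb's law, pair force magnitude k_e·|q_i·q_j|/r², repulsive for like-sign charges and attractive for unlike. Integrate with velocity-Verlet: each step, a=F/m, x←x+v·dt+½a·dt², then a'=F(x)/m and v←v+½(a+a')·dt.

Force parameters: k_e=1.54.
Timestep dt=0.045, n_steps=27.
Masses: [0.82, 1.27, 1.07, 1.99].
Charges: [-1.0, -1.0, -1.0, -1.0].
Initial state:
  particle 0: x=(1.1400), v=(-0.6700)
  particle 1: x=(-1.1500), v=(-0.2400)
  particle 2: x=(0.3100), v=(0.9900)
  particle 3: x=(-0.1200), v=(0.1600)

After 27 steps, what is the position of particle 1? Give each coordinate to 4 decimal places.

(-2.4401)

step 0: x0=(1.1400) x1=(-1.1500) x2=(0.3100) x3=(-0.1200)
step 1: x0=(1.1142) x1=(-1.1628) x2=(0.3610) x3=(-0.1168)
step 2: x0=(1.0983) x1=(-1.1793) x2=(0.4209) x3=(-0.1201)
step 3: x0=(1.0940) x1=(-1.1995) x2=(0.4855) x3=(-0.1283)
step 4: x0=(1.1032) x1=(-1.2231) x2=(0.5510) x3=(-0.1404)
step 5: x0=(1.1281) x1=(-1.2501) x2=(0.6140) x3=(-0.1555)
step 6: x0=(1.1704) x1=(-1.2802) x2=(0.6717) x3=(-0.1729)
step 7: x0=(1.2306) x1=(-1.3134) x2=(0.7226) x3=(-0.1920)
step 8: x0=(1.3081) x1=(-1.3496) x2=(0.7663) x3=(-0.2126)
step 9: x0=(1.4007) x1=(-1.3885) x2=(0.8038) x3=(-0.2342)
step 10: x0=(1.5059) x1=(-1.4301) x2=(0.8365) x3=(-0.2567)
step 11: x0=(1.6213) x1=(-1.4742) x2=(0.8656) x3=(-0.2799)
step 12: x0=(1.7448) x1=(-1.5208) x2=(0.8924) x3=(-0.3036)
step 13: x0=(1.8747) x1=(-1.5697) x2=(0.9177) x3=(-0.3278)
step 14: x0=(2.0100) x1=(-1.6208) x2=(0.9422) x3=(-0.3522)
step 15: x0=(2.1495) x1=(-1.6739) x2=(0.9663) x3=(-0.3769)
step 16: x0=(2.2926) x1=(-1.7291) x2=(0.9904) x3=(-0.4018)
step 17: x0=(2.4387) x1=(-1.7861) x2=(1.0146) x3=(-0.4268)
step 18: x0=(2.5873) x1=(-1.8449) x2=(1.0392) x3=(-0.4519)
step 19: x0=(2.7382) x1=(-1.9054) x2=(1.0642) x3=(-0.4771)
step 20: x0=(2.8909) x1=(-1.9675) x2=(1.0897) x3=(-0.5023)
step 21: x0=(3.0453) x1=(-2.0311) x2=(1.1159) x3=(-0.5275)
step 22: x0=(3.2012) x1=(-2.0961) x2=(1.1425) x3=(-0.5528)
step 23: x0=(3.3584) x1=(-2.1625) x2=(1.1698) x3=(-0.5780)
step 24: x0=(3.5167) x1=(-2.2301) x2=(1.1978) x3=(-0.6033)
step 25: x0=(3.6761) x1=(-2.2990) x2=(1.2263) x3=(-0.6285)
step 26: x0=(3.8364) x1=(-2.3690) x2=(1.2554) x3=(-0.6537)
step 27: x0=(3.9976) x1=(-2.4401) x2=(1.2851) x3=(-0.6789)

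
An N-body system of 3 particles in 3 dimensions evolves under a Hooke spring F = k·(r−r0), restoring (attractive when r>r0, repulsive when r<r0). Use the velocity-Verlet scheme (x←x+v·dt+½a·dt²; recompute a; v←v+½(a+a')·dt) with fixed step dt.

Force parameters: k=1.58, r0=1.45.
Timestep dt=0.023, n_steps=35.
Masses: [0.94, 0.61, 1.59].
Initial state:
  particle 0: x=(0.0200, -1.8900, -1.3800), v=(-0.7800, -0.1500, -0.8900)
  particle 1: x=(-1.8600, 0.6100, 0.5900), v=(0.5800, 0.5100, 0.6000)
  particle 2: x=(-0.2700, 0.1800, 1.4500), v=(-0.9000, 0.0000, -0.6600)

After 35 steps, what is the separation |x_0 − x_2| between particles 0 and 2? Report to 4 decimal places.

step 0: x0=(0.0200, -1.8900, -1.3800) x1=(-1.8600, 0.6100, 0.5900) x2=(-0.2700, 0.1800, 1.4500)
step 1: x0=(0.0015, -1.8922, -1.3992) x1=(-1.8456, 0.6206, 0.6031) x2=(-0.2907, 0.1797, 1.4343)
step 2: x0=(-0.0182, -1.8920, -1.4158) x1=(-1.8293, 0.6290, 0.6148) x2=(-0.3116, 0.1788, 1.4177)
step 3: x0=(-0.0390, -1.8894, -1.4299) x1=(-1.8111, 0.6352, 0.6250) x2=(-0.3324, 0.1773, 1.4001)
step 4: x0=(-0.0609, -1.8843, -1.4413) x1=(-1.7910, 0.6392, 0.6336) x2=(-0.3534, 0.1752, 1.3816)
step 5: x0=(-0.0839, -1.8767, -1.4502) x1=(-1.7693, 0.6410, 0.6406) x2=(-0.3743, 0.1726, 1.3621)
step 6: x0=(-0.1080, -1.8667, -1.4565) x1=(-1.7459, 0.6406, 0.6461) x2=(-0.3952, 0.1693, 1.3418)
step 7: x0=(-0.1331, -1.8544, -1.4602) x1=(-1.7210, 0.6381, 0.6498) x2=(-0.4161, 0.1654, 1.3205)
step 8: x0=(-0.1592, -1.8396, -1.4613) x1=(-1.6947, 0.6335, 0.6519) x2=(-0.4370, 0.1609, 1.2984)
step 9: x0=(-0.1863, -1.8226, -1.4599) x1=(-1.6671, 0.6269, 0.6523) x2=(-0.4577, 0.1558, 1.2755)
step 10: x0=(-0.2142, -1.8032, -1.4560) x1=(-1.6383, 0.6183, 0.6510) x2=(-0.4785, 0.1501, 1.2517)
step 11: x0=(-0.2431, -1.7816, -1.4497) x1=(-1.6085, 0.6077, 0.6479) x2=(-0.4990, 0.1438, 1.2271)
step 12: x0=(-0.2727, -1.7578, -1.4409) x1=(-1.5776, 0.5953, 0.6431) x2=(-0.5195, 0.1370, 1.2018)
step 13: x0=(-0.3032, -1.7318, -1.4297) x1=(-1.5460, 0.5812, 0.6366) x2=(-0.5398, 0.1295, 1.1757)
step 14: x0=(-0.3344, -1.7038, -1.4163) x1=(-1.5136, 0.5654, 0.6283) x2=(-0.5600, 0.1215, 1.1489)
step 15: x0=(-0.3663, -1.6738, -1.4005) x1=(-1.4806, 0.5479, 0.6183) x2=(-0.5800, 0.1129, 1.1215)
step 16: x0=(-0.3989, -1.6418, -1.3827) x1=(-1.4472, 0.5290, 0.6066) x2=(-0.5998, 0.1037, 1.0934)
step 17: x0=(-0.4320, -1.6080, -1.3627) x1=(-1.4134, 0.5087, 0.5931) x2=(-0.6193, 0.0940, 1.0648)
step 18: x0=(-0.4657, -1.5724, -1.3407) x1=(-1.3794, 0.4871, 0.5780) x2=(-0.6386, 0.0837, 1.0356)
step 19: x0=(-0.4998, -1.5352, -1.3168) x1=(-1.3453, 0.4644, 0.5612) x2=(-0.6577, 0.0729, 1.0059)
step 20: x0=(-0.5344, -1.4964, -1.2910) x1=(-1.3111, 0.4407, 0.5428) x2=(-0.6766, 0.0615, 0.9757)
step 21: x0=(-0.5694, -1.4561, -1.2635) x1=(-1.2770, 0.4160, 0.5228) x2=(-0.6951, 0.0496, 0.9452)
step 22: x0=(-0.6048, -1.4145, -1.2344) x1=(-1.2432, 0.3905, 0.5012) x2=(-0.7134, 0.0372, 0.9143)
step 23: x0=(-0.6404, -1.3715, -1.2037) x1=(-1.2096, 0.3644, 0.4780) x2=(-0.7314, 0.0243, 0.8830)
step 24: x0=(-0.6763, -1.3274, -1.1717) x1=(-1.1763, 0.3378, 0.4533) x2=(-0.7492, 0.0109, 0.8516)
step 25: x0=(-0.7124, -1.2823, -1.1383) x1=(-1.1435, 0.3109, 0.4271) x2=(-0.7666, -0.0030, 0.8199)
step 26: x0=(-0.7486, -1.2362, -1.1038) x1=(-1.1111, 0.2837, 0.3994) x2=(-0.7838, -0.0174, 0.7882)
step 27: x0=(-0.7849, -1.1892, -1.0683) x1=(-1.0793, 0.2564, 0.3703) x2=(-0.8007, -0.0322, 0.7563)
step 28: x0=(-0.8214, -1.1416, -1.0318) x1=(-1.0479, 0.2291, 0.3397) x2=(-0.8174, -0.0475, 0.7245)
step 29: x0=(-0.8579, -1.0933, -0.9946) x1=(-1.0170, 0.2021, 0.3077) x2=(-0.8339, -0.0631, 0.6928)
step 30: x0=(-0.8944, -1.0445, -0.9567) x1=(-0.9865, 0.1753, 0.2744) x2=(-0.8502, -0.0792, 0.6612)
step 31: x0=(-0.9309, -0.9954, -0.9183) x1=(-0.9564, 0.1490, 0.2397) x2=(-0.8664, -0.0957, 0.6298)
step 32: x0=(-0.9674, -0.9460, -0.8795) x1=(-0.9265, 0.1232, 0.2037) x2=(-0.8824, -0.1126, 0.5987)
step 33: x0=(-1.0039, -0.8965, -0.8405) x1=(-0.8967, 0.0980, 0.1665) x2=(-0.8984, -0.1297, 0.5680)
step 34: x0=(-1.0404, -0.8469, -0.8014) x1=(-0.8670, 0.0735, 0.1281) x2=(-0.9145, -0.1472, 0.5376)
step 35: x0=(-1.0769, -0.7973, -0.7623) x1=(-0.8371, 0.0498, 0.0887) x2=(-0.9306, -0.1649, 0.5076)

1.4262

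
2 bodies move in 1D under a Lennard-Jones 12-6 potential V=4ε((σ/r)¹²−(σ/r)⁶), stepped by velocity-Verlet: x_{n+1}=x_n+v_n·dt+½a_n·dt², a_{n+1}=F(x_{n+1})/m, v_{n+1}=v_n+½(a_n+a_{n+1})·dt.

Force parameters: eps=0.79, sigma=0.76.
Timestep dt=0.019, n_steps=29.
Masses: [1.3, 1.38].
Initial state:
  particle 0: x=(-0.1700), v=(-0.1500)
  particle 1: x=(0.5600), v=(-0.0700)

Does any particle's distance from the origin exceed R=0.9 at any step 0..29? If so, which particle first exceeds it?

yes, particle 1

step 0: x0=(-0.1700) x1=(0.5600)
step 1: x0=(-0.1800) x1=(0.5654)
step 2: x0=(-0.1998) x1=(0.5801)
step 3: x0=(-0.2238) x1=(0.5986)
step 4: x0=(-0.2488) x1=(0.6181)
step 5: x0=(-0.2735) x1=(0.6374)
step 6: x0=(-0.2976) x1=(0.6561)
step 7: x0=(-0.3210) x1=(0.6741)
step 8: x0=(-0.3437) x1=(0.6915)
step 9: x0=(-0.3659) x1=(0.7084)
step 10: x0=(-0.3877) x1=(0.7249)
step 11: x0=(-0.4090) x1=(0.7410)
step 12: x0=(-0.4301) x1=(0.7568)
step 13: x0=(-0.4509) x1=(0.7724)
step 14: x0=(-0.4714) x1=(0.7877)
step 15: x0=(-0.4918) x1=(0.8029)
step 16: x0=(-0.5120) x1=(0.8180)
step 17: x0=(-0.5321) x1=(0.8329)
step 18: x0=(-0.5521) x1=(0.8477)
step 19: x0=(-0.5720) x1=(0.8624)
step 20: x0=(-0.5919) x1=(0.8771)
step 21: x0=(-0.6116) x1=(0.8917)
step 22: x0=(-0.6313) x1=(0.9062)
step 23: x0=(-0.6510) x1=(0.9207)
step 24: x0=(-0.6706) x1=(0.9352)
step 25: x0=(-0.6902) x1=(0.9496)
step 26: x0=(-0.7097) x1=(0.9640)
step 27: x0=(-0.7292) x1=(0.9784)
step 28: x0=(-0.7487) x1=(0.9927)
step 29: x0=(-0.7682) x1=(1.0071)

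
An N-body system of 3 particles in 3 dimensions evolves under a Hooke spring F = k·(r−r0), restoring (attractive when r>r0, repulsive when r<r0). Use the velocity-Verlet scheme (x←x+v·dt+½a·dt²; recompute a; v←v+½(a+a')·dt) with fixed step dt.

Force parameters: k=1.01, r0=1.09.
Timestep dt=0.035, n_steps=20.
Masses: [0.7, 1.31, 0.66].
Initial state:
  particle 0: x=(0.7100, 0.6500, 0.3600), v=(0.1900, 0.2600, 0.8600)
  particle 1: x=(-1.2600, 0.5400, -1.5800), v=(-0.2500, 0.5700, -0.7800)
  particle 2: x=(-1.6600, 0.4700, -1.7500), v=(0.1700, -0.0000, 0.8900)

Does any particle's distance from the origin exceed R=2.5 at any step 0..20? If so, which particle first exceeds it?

step 0: x0=(0.7100, 0.6500, 0.3600) x1=(-1.2600, 0.5400, -1.5800) x2=(-1.6600, 0.4700, -1.7500)
step 1: x0=(0.7142, 0.6589, 0.3878) x1=(-1.2679, 0.5600, -1.6066) x2=(-1.6531, 0.4700, -1.7178)
step 2: x0=(0.7135, 0.6675, 0.4111) x1=(-1.2741, 0.5803, -1.6319) x2=(-1.6446, 0.4700, -1.6833)
step 3: x0=(0.7080, 0.6758, 0.4296) x1=(-1.2784, 0.6007, -1.6559) x2=(-1.6343, 0.4698, -1.6465)
step 4: x0=(0.6975, 0.6838, 0.4435) x1=(-1.2810, 0.6215, -1.6788) x2=(-1.6225, 0.4695, -1.6070)
step 5: x0=(0.6822, 0.6915, 0.4527) x1=(-1.2818, 0.6425, -1.7004) x2=(-1.6090, 0.4688, -1.5649)
step 6: x0=(0.6621, 0.6988, 0.4573) x1=(-1.2809, 0.6639, -1.7211) x2=(-1.5939, 0.4679, -1.5198)
step 7: x0=(0.6373, 0.7058, 0.4571) x1=(-1.2784, 0.6856, -1.7407) x2=(-1.5770, 0.4666, -1.4718)
step 8: x0=(0.6080, 0.7126, 0.4524) x1=(-1.2744, 0.7075, -1.7594) x2=(-1.5582, 0.4651, -1.4208)
step 9: x0=(0.5742, 0.7191, 0.4432) x1=(-1.2689, 0.7298, -1.7772) x2=(-1.5375, 0.4633, -1.3668)
step 10: x0=(0.5360, 0.7253, 0.4296) x1=(-1.2621, 0.7523, -1.7940) x2=(-1.5149, 0.4613, -1.3101)
step 11: x0=(0.4938, 0.7313, 0.4118) x1=(-1.2541, 0.7749, -1.8099) x2=(-1.4904, 0.4593, -1.2508)
step 12: x0=(0.4476, 0.7370, 0.3898) x1=(-1.2449, 0.7978, -1.8248) x2=(-1.4640, 0.4571, -1.1890)
step 13: x0=(0.3977, 0.7425, 0.3638) x1=(-1.2347, 0.8207, -1.8387) x2=(-1.4357, 0.4550, -1.1250)
step 14: x0=(0.3443, 0.7478, 0.3341) x1=(-1.2235, 0.8437, -1.8516) x2=(-1.4057, 0.4529, -1.0591)
step 15: x0=(0.2876, 0.7530, 0.3009) x1=(-1.2113, 0.8667, -1.8634) x2=(-1.3741, 0.4510, -0.9915)
step 16: x0=(0.2280, 0.7580, 0.2642) x1=(-1.1983, 0.8897, -1.8741) x2=(-1.3410, 0.4493, -0.9225)
step 17: x0=(0.1656, 0.7629, 0.2245) x1=(-1.1846, 0.9127, -1.8836) x2=(-1.3065, 0.4478, -0.8525)
step 18: x0=(0.1008, 0.7677, 0.1818) x1=(-1.1701, 0.9355, -1.8920) x2=(-1.2710, 0.4466, -0.7817)
step 19: x0=(0.0340, 0.7725, 0.1365) x1=(-1.1549, 0.9582, -1.8992) x2=(-1.2344, 0.4457, -0.7106)
step 20: x0=(-0.0347, 0.7773, 0.0888) x1=(-1.1392, 0.9808, -1.9052) x2=(-1.1972, 0.4451, -0.6392)

no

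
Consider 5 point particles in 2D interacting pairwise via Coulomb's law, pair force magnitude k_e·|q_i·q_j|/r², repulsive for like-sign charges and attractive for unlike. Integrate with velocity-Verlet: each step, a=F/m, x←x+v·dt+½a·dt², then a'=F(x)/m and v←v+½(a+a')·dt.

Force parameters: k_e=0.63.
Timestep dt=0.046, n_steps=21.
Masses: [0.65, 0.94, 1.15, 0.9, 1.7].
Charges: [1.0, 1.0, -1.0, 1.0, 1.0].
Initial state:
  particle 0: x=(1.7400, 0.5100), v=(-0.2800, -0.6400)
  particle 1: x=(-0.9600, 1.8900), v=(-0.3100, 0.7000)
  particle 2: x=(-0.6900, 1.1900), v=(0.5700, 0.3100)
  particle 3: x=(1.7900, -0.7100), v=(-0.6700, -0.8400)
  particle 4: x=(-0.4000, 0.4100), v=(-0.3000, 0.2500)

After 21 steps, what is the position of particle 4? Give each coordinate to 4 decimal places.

(-0.7136, 0.8916)

step 0: x0=(1.7400, 0.5100) x1=(-0.9600, 1.8900) x2=(-0.6900, 1.1900) x3=(1.7900, -0.7100) x4=(-0.4000, 0.4100)
step 1: x0=(1.7273, 0.4813) x1=(-0.9740, 1.9214) x2=(-0.6637, 1.2044) x3=(1.7593, -0.7492) x4=(-0.4141, 0.4219)
step 2: x0=(1.7148, 0.4539) x1=(-0.9875, 1.9512) x2=(-0.6374, 1.2187) x3=(1.7288, -0.7894) x4=(-0.4287, 0.4347)
step 3: x0=(1.7027, 0.4278) x1=(-1.0004, 1.9798) x2=(-0.6111, 1.2328) x3=(1.6984, -0.8307) x4=(-0.4438, 0.4484)
step 4: x0=(1.6908, 0.4030) x1=(-1.0128, 2.0073) x2=(-0.5850, 1.2465) x3=(1.6682, -0.8730) x4=(-0.4593, 0.4631)
step 5: x0=(1.6793, 0.3795) x1=(-1.0247, 2.0338) x2=(-0.5590, 1.2595) x3=(1.6382, -0.9164) x4=(-0.4752, 0.4788)
step 6: x0=(1.6681, 0.3572) x1=(-1.0360, 2.0594) x2=(-0.5332, 1.2717) x3=(1.6082, -0.9607) x4=(-0.4915, 0.4956)
step 7: x0=(1.6572, 0.3362) x1=(-1.0468, 2.0843) x2=(-0.5078, 1.2829) x3=(1.5784, -1.0059) x4=(-0.5079, 0.5135)
step 8: x0=(1.6467, 0.3162) x1=(-1.0570, 2.1085) x2=(-0.4829, 1.2930) x3=(1.5486, -1.0520) x4=(-0.5245, 0.5326)
step 9: x0=(1.6365, 0.2973) x1=(-1.0668, 2.1322) x2=(-0.4584, 1.3019) x3=(1.5189, -1.0990) x4=(-0.5412, 0.5528)
step 10: x0=(1.6266, 0.2795) x1=(-1.0761, 2.1555) x2=(-0.4345, 1.3095) x3=(1.4893, -1.1468) x4=(-0.5580, 0.5742)
step 11: x0=(1.6170, 0.2627) x1=(-1.0850, 2.1783) x2=(-0.4114, 1.3156) x3=(1.4597, -1.1955) x4=(-0.5746, 0.5968)
step 12: x0=(1.6078, 0.2468) x1=(-1.0934, 2.2009) x2=(-0.3890, 1.3203) x3=(1.4302, -1.2449) x4=(-0.5911, 0.6206)
step 13: x0=(1.5988, 0.2319) x1=(-1.1015, 2.2232) x2=(-0.3675, 1.3233) x3=(1.4007, -1.2950) x4=(-0.6073, 0.6457)
step 14: x0=(1.5902, 0.2178) x1=(-1.1091, 2.2454) x2=(-0.3471, 1.3247) x3=(1.3712, -1.3458) x4=(-0.6232, 0.6721)
step 15: x0=(1.5819, 0.2045) x1=(-1.1165, 2.2674) x2=(-0.3278, 1.3243) x3=(1.3417, -1.3973) x4=(-0.6385, 0.6997)
step 16: x0=(1.5738, 0.1921) x1=(-1.1235, 2.2893) x2=(-0.3098, 1.3223) x3=(1.3123, -1.4494) x4=(-0.6533, 0.7285)
step 17: x0=(1.5660, 0.1804) x1=(-1.1303, 2.3112) x2=(-0.2933, 1.3184) x3=(1.2828, -1.5021) x4=(-0.6674, 0.7587)
step 18: x0=(1.5585, 0.1694) x1=(-1.1368, 2.3331) x2=(-0.2783, 1.3127) x3=(1.2533, -1.5553) x4=(-0.6806, 0.7901)
step 19: x0=(1.5512, 0.1591) x1=(-1.1431, 2.3551) x2=(-0.2652, 1.3051) x3=(1.2238, -1.6091) x4=(-0.6928, 0.8227)
step 20: x0=(1.5442, 0.1494) x1=(-1.1491, 2.3771) x2=(-0.2540, 1.2957) x3=(1.1943, -1.6634) x4=(-0.7039, 0.8566)
step 21: x0=(1.5374, 0.1404) x1=(-1.1550, 2.3993) x2=(-0.2450, 1.2845) x3=(1.1648, -1.7182) x4=(-0.7136, 0.8916)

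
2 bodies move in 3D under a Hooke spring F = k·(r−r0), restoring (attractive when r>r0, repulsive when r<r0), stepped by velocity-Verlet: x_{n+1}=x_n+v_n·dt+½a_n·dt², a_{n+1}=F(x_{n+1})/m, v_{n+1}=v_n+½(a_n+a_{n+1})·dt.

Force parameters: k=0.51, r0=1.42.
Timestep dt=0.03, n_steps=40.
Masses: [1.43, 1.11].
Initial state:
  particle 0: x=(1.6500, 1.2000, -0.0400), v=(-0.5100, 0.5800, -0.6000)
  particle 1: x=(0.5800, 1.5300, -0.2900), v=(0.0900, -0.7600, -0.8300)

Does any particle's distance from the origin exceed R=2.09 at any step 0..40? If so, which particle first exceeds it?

step 0: x0=(1.6500, 1.2000, -0.0400) x1=(0.5800, 1.5300, -0.2900)
step 1: x0=(1.6347, 1.2174, -0.0580) x1=(0.5826, 1.5072, -0.3149)
step 2: x0=(1.6196, 1.2348, -0.0760) x1=(0.5852, 1.4845, -0.3399)
step 3: x0=(1.6045, 1.2521, -0.0939) x1=(0.5876, 1.4617, -0.3648)
step 4: x0=(1.5895, 1.2694, -0.1118) x1=(0.5899, 1.4390, -0.3898)
step 5: x0=(1.5747, 1.2867, -0.1297) x1=(0.5920, 1.4164, -0.4149)
step 6: x0=(1.5599, 1.3040, -0.1476) x1=(0.5939, 1.3937, -0.4400)
step 7: x0=(1.5453, 1.3213, -0.1654) x1=(0.5958, 1.3711, -0.4651)
step 8: x0=(1.5309, 1.3385, -0.1831) x1=(0.5974, 1.3485, -0.4903)
step 9: x0=(1.5165, 1.3558, -0.2009) x1=(0.5989, 1.3259, -0.5156)
step 10: x0=(1.5023, 1.3731, -0.2185) x1=(0.6002, 1.3032, -0.5409)
step 11: x0=(1.4882, 1.3903, -0.2362) x1=(0.6013, 1.2806, -0.5663)
step 12: x0=(1.4743, 1.4076, -0.2538) x1=(0.6022, 1.2579, -0.5917)
step 13: x0=(1.4605, 1.4249, -0.2713) x1=(0.6030, 1.2352, -0.6172)
step 14: x0=(1.4468, 1.4423, -0.2887) x1=(0.6036, 1.2125, -0.6428)
step 15: x0=(1.4333, 1.4597, -0.3062) x1=(0.6040, 1.1897, -0.6685)
step 16: x0=(1.4199, 1.4771, -0.3235) x1=(0.6042, 1.1669, -0.6942)
step 17: x0=(1.4067, 1.4946, -0.3408) x1=(0.6043, 1.1440, -0.7200)
step 18: x0=(1.3936, 1.5121, -0.3580) x1=(0.6042, 1.1210, -0.7459)
step 19: x0=(1.3806, 1.5297, -0.3752) x1=(0.6039, 1.0979, -0.7718)
step 20: x0=(1.3677, 1.5474, -0.3923) x1=(0.6035, 1.0748, -0.7979)
step 21: x0=(1.3549, 1.5651, -0.4094) x1=(0.6030, 1.0516, -0.8240)
step 22: x0=(1.3422, 1.5829, -0.4264) x1=(0.6023, 1.0283, -0.8502)
step 23: x0=(1.3296, 1.6008, -0.4433) x1=(0.6015, 1.0049, -0.8764)
step 24: x0=(1.3171, 1.6187, -0.4602) x1=(0.6006, 0.9814, -0.9028)
step 25: x0=(1.3047, 1.6367, -0.4771) x1=(0.5996, 0.9578, -0.9291)
step 26: x0=(1.2923, 1.6548, -0.4939) x1=(0.5985, 0.9341, -0.9556)
step 27: x0=(1.2800, 1.6729, -0.5107) x1=(0.5973, 0.9104, -0.9821)
step 28: x0=(1.2678, 1.6911, -0.5274) x1=(0.5961, 0.8865, -1.0086)
step 29: x0=(1.2556, 1.7094, -0.5441) x1=(0.5947, 0.8626, -1.0352)
step 30: x0=(1.2435, 1.7277, -0.5607) x1=(0.5934, 0.8386, -1.0618)
step 31: x0=(1.2314, 1.7461, -0.5773) x1=(0.5919, 0.8146, -1.0885)
step 32: x0=(1.2193, 1.7645, -0.5939) x1=(0.5905, 0.7905, -1.1152)
step 33: x0=(1.2073, 1.7830, -0.6105) x1=(0.5890, 0.7663, -1.1419)
step 34: x0=(1.1953, 1.8014, -0.6271) x1=(0.5875, 0.7421, -1.1687)
step 35: x0=(1.1832, 1.8199, -0.6436) x1=(0.5860, 0.7179, -1.1955)
step 36: x0=(1.1712, 1.8384, -0.6602) x1=(0.5844, 0.6937, -1.2222)
step 37: x0=(1.1592, 1.8570, -0.6767) x1=(0.5829, 0.6694, -1.2490)
step 38: x0=(1.1472, 1.8755, -0.6933) x1=(0.5813, 0.6452, -1.2758)
step 39: x0=(1.1352, 1.8940, -0.7098) x1=(0.5798, 0.6210, -1.3025)
step 40: x0=(1.1232, 1.9124, -0.7264) x1=(0.5783, 0.5968, -1.3293)

yes, particle 0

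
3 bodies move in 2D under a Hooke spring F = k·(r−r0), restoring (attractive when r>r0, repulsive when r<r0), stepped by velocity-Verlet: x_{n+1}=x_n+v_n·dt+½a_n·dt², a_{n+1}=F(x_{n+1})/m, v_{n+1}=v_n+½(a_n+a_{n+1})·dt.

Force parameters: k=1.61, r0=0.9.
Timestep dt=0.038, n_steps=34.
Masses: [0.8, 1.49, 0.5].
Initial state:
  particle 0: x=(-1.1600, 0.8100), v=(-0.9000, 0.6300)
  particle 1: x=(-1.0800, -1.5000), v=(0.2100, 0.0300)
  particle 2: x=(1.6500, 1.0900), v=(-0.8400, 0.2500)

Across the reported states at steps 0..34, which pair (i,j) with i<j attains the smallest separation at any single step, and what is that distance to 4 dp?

step 0: x0=(-1.1600, 0.8100) x1=(-1.0800, -1.5000) x2=(1.6500, 1.0900)
step 1: x0=(-1.1913, 0.8322) x1=(-1.0704, -1.4962) x2=(1.6088, 1.0945)
step 2: x0=(-1.2169, 0.8507) x1=(-1.0578, -1.4871) x2=(1.5493, 1.0890)
step 3: x0=(-1.2368, 0.8655) x1=(-1.0423, -1.4728) x2=(1.4720, 1.0737)
step 4: x0=(-1.2511, 0.8765) x1=(-1.0240, -1.4532) x2=(1.3774, 1.0489)
step 5: x0=(-1.2599, 0.8837) x1=(-1.0032, -1.4285) x2=(1.2666, 1.0150)
step 6: x0=(-1.2636, 0.8871) x1=(-0.9800, -1.3988) x2=(1.1405, 0.9724)
step 7: x0=(-1.2623, 0.8865) x1=(-0.9547, -1.3643) x2=(1.0003, 0.9216)
step 8: x0=(-1.2566, 0.8820) x1=(-0.9276, -1.3251) x2=(0.8475, 0.8633)
step 9: x0=(-1.2468, 0.8737) x1=(-0.8989, -1.2816) x2=(0.6834, 0.7981)
step 10: x0=(-1.2334, 0.8616) x1=(-0.8689, -1.2340) x2=(0.5097, 0.7267)
step 11: x0=(-1.2170, 0.8458) x1=(-0.8378, -1.1826) x2=(0.3280, 0.6500)
step 12: x0=(-1.1980, 0.8264) x1=(-0.8061, -1.1277) x2=(0.1402, 0.5687)
step 13: x0=(-1.1771, 0.8036) x1=(-0.7739, -1.0697) x2=(-0.0521, 0.4835)
step 14: x0=(-1.1548, 0.7778) x1=(-0.7415, -1.0090) x2=(-0.2473, 0.3952)
step 15: x0=(-1.1316, 0.7492) x1=(-0.7091, -0.9460) x2=(-0.4437, 0.3046)
step 16: x0=(-1.1081, 0.7183) x1=(-0.6769, -0.8812) x2=(-0.6401, 0.2120)
step 17: x0=(-1.0844, 0.6858) x1=(-0.6450, -0.8150) x2=(-0.8359, 0.1177)
step 18: x0=(-1.0605, 0.6522) x1=(-0.6134, -0.7476) x2=(-1.0312, 0.0221)
step 19: x0=(-1.0361, 0.6177) x1=(-0.5821, -0.6795) x2=(-1.2264, -0.0747)
step 20: x0=(-1.0112, 0.5825) x1=(-0.5509, -0.6106) x2=(-1.4219, -0.1723)
step 21: x0=(-0.9858, 0.5464) x1=(-0.5202, -0.5412) x2=(-1.6172, -0.2702)
step 22: x0=(-0.9602, 0.5091) x1=(-0.4899, -0.4713) x2=(-1.8111, -0.3678)
step 23: x0=(-0.9351, 0.4708) x1=(-0.4604, -0.4010) x2=(-2.0019, -0.4646)
step 24: x0=(-0.9111, 0.4312) x1=(-0.4320, -0.3307) x2=(-2.1880, -0.5596)
step 25: x0=(-0.8886, 0.3903) x1=(-0.4049, -0.2605) x2=(-2.3674, -0.6521)
step 26: x0=(-0.8685, 0.3481) x1=(-0.3795, -0.1908) x2=(-2.5384, -0.7411)
step 27: x0=(-0.8514, 0.3046) x1=(-0.3558, -0.1218) x2=(-2.6991, -0.8258)
step 28: x0=(-0.8379, 0.2596) x1=(-0.3342, -0.0538) x2=(-2.8479, -0.9054)
step 29: x0=(-0.8288, 0.2129) x1=(-0.3148, 0.0131) x2=(-2.9832, -0.9791)
step 30: x0=(-0.8246, 0.1645) x1=(-0.2977, 0.0788) x2=(-3.1037, -1.0460)
step 31: x0=(-0.8258, 0.1139) x1=(-0.2831, 0.1432) x2=(-3.2081, -1.1057)
step 32: x0=(-0.8325, 0.0610) x1=(-0.2713, 0.2061) x2=(-3.2955, -1.1574)
step 33: x0=(-0.8451, 0.0054) x1=(-0.2624, 0.2677) x2=(-3.3648, -1.2007)
step 34: x0=(-0.8632, -0.0529) x1=(-0.2567, 0.3277) x2=(-3.4156, -1.2351)

pair (0,1), distance 0.5338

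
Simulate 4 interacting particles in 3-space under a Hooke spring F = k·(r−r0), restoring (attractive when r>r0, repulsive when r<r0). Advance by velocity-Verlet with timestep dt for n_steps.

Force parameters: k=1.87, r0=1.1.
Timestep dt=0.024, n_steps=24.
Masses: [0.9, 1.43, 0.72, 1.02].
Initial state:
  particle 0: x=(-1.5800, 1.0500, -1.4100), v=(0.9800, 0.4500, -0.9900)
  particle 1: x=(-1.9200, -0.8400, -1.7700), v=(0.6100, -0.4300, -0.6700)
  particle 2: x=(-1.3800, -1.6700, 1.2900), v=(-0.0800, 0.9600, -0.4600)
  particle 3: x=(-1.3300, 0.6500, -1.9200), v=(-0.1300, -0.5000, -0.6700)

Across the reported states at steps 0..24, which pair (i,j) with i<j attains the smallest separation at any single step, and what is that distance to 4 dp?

step 0: x0=(-1.5800, 1.0500, -1.4100) x1=(-1.9200, -0.8400, -1.7700) x2=(-1.3800, -1.6700, 1.2900) x3=(-1.3300, 0.6500, -1.9200)
step 1: x0=(-1.5566, 1.0593, -1.4325) x1=(-1.9051, -0.8500, -1.7853) x2=(-1.3823, -1.6438, 1.2743) x3=(-1.3332, 0.6367, -1.9350)
step 2: x0=(-1.5333, 1.0655, -1.4526) x1=(-1.8897, -0.8595, -1.7990) x2=(-1.3852, -1.6116, 1.2492) x3=(-1.3364, 0.6210, -1.9478)
step 3: x0=(-1.5103, 1.0688, -1.4702) x1=(-1.8738, -0.8683, -1.8111) x2=(-1.3887, -1.5733, 1.2148) x3=(-1.3398, 0.6028, -1.9584)
step 4: x0=(-1.4875, 1.0691, -1.4853) x1=(-1.8574, -0.8765, -1.8216) x2=(-1.3927, -1.5293, 1.1713) x3=(-1.3432, 0.5822, -1.9669)
step 5: x0=(-1.4649, 1.0665, -1.4981) x1=(-1.8405, -0.8840, -1.8306) x2=(-1.3973, -1.4796, 1.1187) x3=(-1.3468, 0.5593, -1.9733)
step 6: x0=(-1.4425, 1.0611, -1.5085) x1=(-1.8232, -0.8908, -1.8381) x2=(-1.4023, -1.4245, 1.0574) x3=(-1.3504, 0.5342, -1.9777)
step 7: x0=(-1.4204, 1.0528, -1.5167) x1=(-1.8055, -0.8969, -1.8441) x2=(-1.4077, -1.3644, 0.9875) x3=(-1.3542, 0.5069, -1.9800)
step 8: x0=(-1.3984, 1.0419, -1.5228) x1=(-1.7874, -0.9023, -1.8488) x2=(-1.4134, -1.2994, 0.9093) x3=(-1.3581, 0.4775, -1.9804)
step 9: x0=(-1.3768, 1.0284, -1.5267) x1=(-1.7689, -0.9070, -1.8521) x2=(-1.4194, -1.2299, 0.8233) x3=(-1.3622, 0.4462, -1.9790)
step 10: x0=(-1.3554, 1.0124, -1.5287) x1=(-1.7500, -0.9109, -1.8540) x2=(-1.4256, -1.1562, 0.7298) x3=(-1.3663, 0.4132, -1.9758)
step 11: x0=(-1.3343, 0.9940, -1.5289) x1=(-1.7308, -0.9141, -1.8548) x2=(-1.4319, -1.0786, 0.6292) x3=(-1.3706, 0.3784, -1.9709)
step 12: x0=(-1.3134, 0.9734, -1.5274) x1=(-1.7113, -0.9166, -1.8544) x2=(-1.4383, -0.9976, 0.5221) x3=(-1.3751, 0.3422, -1.9645)
step 13: x0=(-1.2928, 0.9507, -1.5243) x1=(-1.6915, -0.9183, -1.8530) x2=(-1.4448, -0.9135, 0.4088) x3=(-1.3796, 0.3046, -1.9567)
step 14: x0=(-1.2724, 0.9259, -1.5198) x1=(-1.6714, -0.9192, -1.8506) x2=(-1.4513, -0.8267, 0.2901) x3=(-1.3843, 0.2658, -1.9476)
step 15: x0=(-1.2524, 0.8994, -1.5141) x1=(-1.6512, -0.9195, -1.8473) x2=(-1.4578, -0.7375, 0.1663) x3=(-1.3891, 0.2260, -1.9373)
step 16: x0=(-1.2326, 0.8712, -1.5072) x1=(-1.6307, -0.9190, -1.8432) x2=(-1.4641, -0.6465, 0.0382) x3=(-1.3940, 0.1852, -1.9261)
step 17: x0=(-1.2130, 0.8415, -1.4995) x1=(-1.6100, -0.9179, -1.8384) x2=(-1.4704, -0.5538, -0.0936) x3=(-1.3990, 0.1438, -1.9139)
step 18: x0=(-1.1938, 0.8105, -1.4910) x1=(-1.5892, -0.9162, -1.8330) x2=(-1.4765, -0.4600, -0.2286) x3=(-1.4040, 0.1019, -1.9011)
step 19: x0=(-1.1748, 0.7783, -1.4819) x1=(-1.5682, -0.9139, -1.8271) x2=(-1.4824, -0.3653, -0.3661) x3=(-1.4092, 0.0595, -1.8877)
step 20: x0=(-1.1559, 0.7452, -1.4724) x1=(-1.5471, -0.9110, -1.8207) x2=(-1.4883, -0.2702, -0.5055) x3=(-1.4145, 0.0169, -1.8740)
step 21: x0=(-1.1373, 0.7112, -1.4627) x1=(-1.5259, -0.9077, -1.8140) x2=(-1.4939, -0.1748, -0.6462) x3=(-1.4198, -0.0258, -1.8601)
step 22: x0=(-1.1188, 0.6767, -1.4528) x1=(-1.5047, -0.9040, -1.8071) x2=(-1.4996, -0.0795, -0.7875) x3=(-1.4252, -0.0684, -1.8461)
step 23: x0=(-1.1004, 0.6418, -1.4430) x1=(-1.4833, -0.9001, -1.7999) x2=(-1.5052, 0.0157, -0.9291) x3=(-1.4306, -0.1110, -1.8324)
step 24: x0=(-1.0819, 0.6066, -1.4334) x1=(-1.4619, -0.8958, -1.7925) x2=(-1.5110, 0.1104, -1.0703) x3=(-1.4360, -0.1534, -1.8189)

pair (0,3), distance 0.6935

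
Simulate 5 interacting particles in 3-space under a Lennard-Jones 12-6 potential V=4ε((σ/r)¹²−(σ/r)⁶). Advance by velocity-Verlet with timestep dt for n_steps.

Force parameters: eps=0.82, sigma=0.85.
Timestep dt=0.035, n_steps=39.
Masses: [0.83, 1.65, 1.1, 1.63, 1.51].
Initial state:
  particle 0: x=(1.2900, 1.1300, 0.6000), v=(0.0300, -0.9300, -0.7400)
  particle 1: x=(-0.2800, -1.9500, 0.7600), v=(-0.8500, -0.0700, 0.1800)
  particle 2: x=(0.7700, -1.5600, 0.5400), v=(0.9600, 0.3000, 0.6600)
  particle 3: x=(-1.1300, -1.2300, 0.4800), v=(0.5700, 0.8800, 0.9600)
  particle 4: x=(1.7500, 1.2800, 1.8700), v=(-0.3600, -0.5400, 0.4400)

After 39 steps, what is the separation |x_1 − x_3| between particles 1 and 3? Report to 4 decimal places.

step 0: x0=(1.2900, 1.1300, 0.6000) x1=(-0.2800, -1.9500, 0.7600) x2=(0.7700, -1.5600, 0.5400) x3=(-1.1300, -1.2300, 0.4800) x4=(1.7500, 1.2800, 1.8700)
step 1: x0=(1.2912, 1.0975, 0.5746) x1=(-0.3096, -1.9518, 0.7660) x2=(0.8026, -1.5499, 0.5633) x3=(-1.1095, -1.1996, 0.5138) x4=(1.7373, 1.2611, 1.8851)
step 2: x0=(1.2928, 1.0651, 0.5502) x1=(-0.3392, -1.9521, 0.7714) x2=(0.8335, -1.5403, 0.5869) x3=(-1.0879, -1.1703, 0.5479) x4=(1.7244, 1.2421, 1.8997)
step 3: x0=(1.2946, 1.0328, 0.5265) x1=(-0.3691, -1.9511, 0.7765) x2=(0.8630, -1.5311, 0.6107) x3=(-1.0651, -1.1422, 0.5823) x4=(1.7114, 1.2230, 1.9139)
step 4: x0=(1.2965, 1.0006, 0.5034) x1=(-0.3994, -1.9485, 0.7811) x2=(0.8915, -1.5222, 0.6346) x3=(-1.0411, -1.1153, 0.6171) x4=(1.6983, 1.2039, 1.9277)
step 5: x0=(1.2987, 0.9684, 0.4810) x1=(-0.4301, -1.9445, 0.7854) x2=(0.9192, -1.5136, 0.6586) x3=(-1.0161, -1.0897, 0.6521) x4=(1.6851, 1.1847, 1.9412)
step 6: x0=(1.3010, 0.9363, 0.4591) x1=(-0.4615, -1.9389, 0.7894) x2=(0.9462, -1.5051, 0.6827) x3=(-0.9901, -1.0656, 0.6873) x4=(1.6718, 1.1655, 1.9544)
step 7: x0=(1.3033, 0.9042, 0.4376) x1=(-0.4933, -1.9319, 0.7932) x2=(0.9727, -1.4968, 0.7068) x3=(-0.9632, -1.0429, 0.7228) x4=(1.6584, 1.1463, 1.9674)
step 8: x0=(1.3058, 0.8722, 0.4166) x1=(-0.5256, -1.9234, 0.7970) x2=(0.9987, -1.4885, 0.7310) x3=(-0.9355, -1.0215, 0.7583) x4=(1.6450, 1.1270, 1.9801)
step 9: x0=(1.3083, 0.8402, 0.3959) x1=(-0.5582, -1.9139, 0.8007) x2=(1.0244, -1.4803, 0.7551) x3=(-0.9073, -1.0013, 0.7938) x4=(1.6316, 1.1077, 1.9927)
step 10: x0=(1.3109, 0.8082, 0.3755) x1=(-0.5910, -1.9034, 0.8043) x2=(1.0497, -1.4721, 0.7793) x3=(-0.8787, -0.9818, 0.8294) x4=(1.6181, 1.0883, 2.0050)
step 11: x0=(1.3135, 0.7762, 0.3553) x1=(-0.6237, -1.8925, 0.8080) x2=(1.0748, -1.4639, 0.8034) x3=(-0.8499, -0.9629, 0.8649) x4=(1.6046, 1.0690, 2.0173)
step 12: x0=(1.3162, 0.7443, 0.3354) x1=(-0.6564, -1.8814, 0.8117) x2=(1.0997, -1.4557, 0.8276) x3=(-0.8211, -0.9441, 0.9004) x4=(1.5910, 1.0496, 2.0294)
step 13: x0=(1.3188, 0.7123, 0.3158) x1=(-0.6890, -1.8701, 0.8154) x2=(1.1244, -1.4475, 0.8517) x3=(-0.7921, -0.9255, 0.9360) x4=(1.5775, 1.0301, 2.0413)
step 14: x0=(1.3215, 0.6803, 0.2963) x1=(-0.7216, -1.8587, 0.8191) x2=(1.1490, -1.4392, 0.8759) x3=(-0.7631, -0.9070, 0.9715) x4=(1.5639, 1.0107, 2.0532)
step 15: x0=(1.3242, 0.6483, 0.2770) x1=(-0.7542, -1.8468, 0.8229) x2=(1.1734, -1.4309, 0.9000) x3=(-0.7341, -0.8890, 1.0069) x4=(1.5503, 0.9912, 2.0650)
step 16: x0=(1.3269, 0.6163, 0.2579) x1=(-0.7866, -1.8340, 0.8268) x2=(1.1977, -1.4226, 0.9241) x3=(-0.7050, -0.8718, 1.0421) x4=(1.5367, 0.9717, 2.0767)
step 17: x0=(1.3296, 0.5842, 0.2390) x1=(-0.8190, -1.8202, 0.8310) x2=(1.2218, -1.4142, 0.9483) x3=(-0.6760, -0.8557, 1.0771) x4=(1.5231, 0.9522, 2.0883)
step 18: x0=(1.3323, 0.5521, 0.2201) x1=(-0.8511, -1.8049, 0.8356) x2=(1.2459, -1.4058, 0.9724) x3=(-0.6471, -0.8411, 1.1118) x4=(1.5094, 0.9326, 2.0998)
step 19: x0=(1.3350, 0.5200, 0.2015) x1=(-0.8828, -1.7882, 0.8406) x2=(1.2698, -1.3973, 0.9965) x3=(-0.6184, -0.8279, 1.1460) x4=(1.4958, 0.9131, 2.1113)
step 20: x0=(1.3377, 0.4878, 0.1829) x1=(-0.9141, -1.7699, 0.8461) x2=(1.2937, -1.3887, 1.0206) x3=(-0.5902, -0.8164, 1.1797) x4=(1.4822, 0.8935, 2.1227)
step 21: x0=(1.3404, 0.4555, 0.1645) x1=(-0.9449, -1.7500, 0.8521) x2=(1.3174, -1.3801, 1.0447) x3=(-0.5625, -0.8065, 1.2128) x4=(1.4685, 0.8739, 2.1341)
step 22: x0=(1.3431, 0.4232, 0.1461) x1=(-0.9751, -1.7286, 0.8587) x2=(1.3411, -1.3713, 1.0688) x3=(-0.5352, -0.7980, 1.2454) x4=(1.4548, 0.8543, 2.1454)
step 23: x0=(1.3457, 0.3908, 0.1279) x1=(-1.0045, -1.7059, 0.8659) x2=(1.3647, -1.3625, 1.0928) x3=(-0.5086, -0.7910, 1.2773) x4=(1.4412, 0.8346, 2.1567)
step 24: x0=(1.3484, 0.3584, 0.1099) x1=(-1.0333, -1.6819, 0.8736) x2=(1.3882, -1.3536, 1.1169) x3=(-0.4827, -0.7852, 1.3087) x4=(1.4275, 0.8149, 2.1679)
step 25: x0=(1.3510, 0.3259, 0.0919) x1=(-1.0614, -1.6567, 0.8819) x2=(1.4116, -1.3446, 1.1409) x3=(-0.4574, -0.7806, 1.3395) x4=(1.4138, 0.7953, 2.1791)
step 26: x0=(1.3536, 0.2933, 0.0740) x1=(-1.0887, -1.6306, 0.8908) x2=(1.4349, -1.3356, 1.1649) x3=(-0.4327, -0.7770, 1.3698) x4=(1.4001, 0.7755, 2.1903)
step 27: x0=(1.3562, 0.2606, 0.0563) x1=(-1.1154, -1.6035, 0.9001) x2=(1.4582, -1.3264, 1.1888) x3=(-0.4087, -0.7744, 1.3996) x4=(1.3865, 0.7558, 2.2014)
step 28: x0=(1.3588, 0.2278, 0.0386) x1=(-1.1413, -1.5756, 0.9099) x2=(1.4813, -1.3171, 1.2128) x3=(-0.3853, -0.7726, 1.4288) x4=(1.3727, 0.7360, 2.2125)
step 29: x0=(1.3614, 0.1950, 0.0211) x1=(-1.1666, -1.5470, 0.9202) x2=(1.5044, -1.3077, 1.2367) x3=(-0.3625, -0.7715, 1.4576) x4=(1.3590, 0.7162, 2.2235)
step 30: x0=(1.3640, 0.1621, 0.0037) x1=(-1.1913, -1.5178, 0.9309) x2=(1.5274, -1.2982, 1.2606) x3=(-0.3403, -0.7710, 1.4860) x4=(1.3453, 0.6964, 2.2346)
step 31: x0=(1.3666, 0.1291, -0.0136) x1=(-1.2153, -1.4881, 0.9420) x2=(1.5503, -1.2886, 1.2844) x3=(-0.3186, -0.7710, 1.5139) x4=(1.3316, 0.6765, 2.2456)
step 32: x0=(1.3691, 0.0960, -0.0308) x1=(-1.2388, -1.4579, 0.9534) x2=(1.5731, -1.2789, 1.3083) x3=(-0.2975, -0.7715, 1.5415) x4=(1.3179, 0.6567, 2.2565)
step 33: x0=(1.3717, 0.0628, -0.0479) x1=(-1.2618, -1.4274, 0.9652) x2=(1.5958, -1.2691, 1.3321) x3=(-0.2767, -0.7724, 1.5687) x4=(1.3041, 0.6367, 2.2674)
step 34: x0=(1.3742, 0.0295, -0.0648) x1=(-1.2842, -1.3965, 0.9773) x2=(1.6185, -1.2592, 1.3558) x3=(-0.2564, -0.7736, 1.5957) x4=(1.2904, 0.6167, 2.2783)
step 35: x0=(1.3768, -0.0038, -0.0816) x1=(-1.3063, -1.3653, 0.9896) x2=(1.6410, -1.2491, 1.3795) x3=(-0.2365, -0.7750, 1.6223) x4=(1.2766, 0.5967, 2.2892)
step 36: x0=(1.3793, -0.0372, -0.0984) x1=(-1.3279, -1.3340, 1.0022) x2=(1.6634, -1.2390, 1.4032) x3=(-0.2170, -0.7767, 1.6488) x4=(1.2628, 0.5766, 2.3000)
step 37: x0=(1.3819, -0.0706, -0.1150) x1=(-1.3491, -1.3024, 1.0150) x2=(1.6858, -1.2287, 1.4269) x3=(-0.1977, -0.7786, 1.6749) x4=(1.2490, 0.5565, 2.3108)
step 38: x0=(1.3844, -0.1042, -0.1315) x1=(-1.3700, -1.2707, 1.0279) x2=(1.7080, -1.2183, 1.4505) x3=(-0.1787, -0.7806, 1.7009) x4=(1.2352, 0.5363, 2.3216)
step 39: x0=(1.3870, -0.1377, -0.1479) x1=(-1.3906, -1.2389, 1.0411) x2=(1.7301, -1.2078, 1.4741) x3=(-0.1599, -0.7827, 1.7268) x4=(1.2213, 0.5160, 2.3323)

1.4808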